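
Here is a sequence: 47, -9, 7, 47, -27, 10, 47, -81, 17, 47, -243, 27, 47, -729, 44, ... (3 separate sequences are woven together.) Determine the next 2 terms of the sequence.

47, -2187

Split by position mod 3 into 3 tracks.
Track A: 47, 47, 47, 47, 47 — always 47.
Track B: -9, -27, -81, -243, -729 — multiplying by 3 each time.
Track C: 7, 10, 17, 27, 44 — Fibonacci-style (each term is the sum of the two before it).
Position 16 falls in track A as its term 6, giving 47.
Position 17 → track B, term 6 = -2187.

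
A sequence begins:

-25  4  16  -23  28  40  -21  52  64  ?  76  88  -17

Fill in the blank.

The slot pattern repeats as ABB (period 3), so there are 2 interleaved tracks.
Subsequence A: -25, -23, -21, ?, -17. Arithmetic with common difference +2.
Subsequence B: 4, 16, 28, 40, 52, 64, 76, 88. Arithmetic with common difference +12.
The gap is subsequence A's term 4; the rule gives -19.

-19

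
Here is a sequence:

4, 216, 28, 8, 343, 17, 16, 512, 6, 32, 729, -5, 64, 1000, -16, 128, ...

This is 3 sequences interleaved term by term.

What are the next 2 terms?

1331, -27

Taking every 3rd term gives 3 separate tracks.
Track A = 4, 8, 16, 32, 64, 128: powers of 2.
Track B = 216, 343, 512, 729, 1000: the cubes 6³, 7³, 8³, ….
Track C = 28, 17, 6, -5, -16: arithmetic, step −11.
The 17th slot belongs to track B; its 6th term is 1331.
Term 18 comes from track C (its 6th entry): -27.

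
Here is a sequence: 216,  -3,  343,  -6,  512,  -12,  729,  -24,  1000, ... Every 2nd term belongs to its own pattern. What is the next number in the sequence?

Positions 1, 3, 5, … form one subsequence and positions 2, 4, 6, … form another.
Track A = 216, 343, 512, 729, 1000: perfect cubes starting at 6³.
Track B = -3, -6, -12, -24: geometric, ×2 each step.
Term 10 comes from track B (its 5th entry): -48.

-48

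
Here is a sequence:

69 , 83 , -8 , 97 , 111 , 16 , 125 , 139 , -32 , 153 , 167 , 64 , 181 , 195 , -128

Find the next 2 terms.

The slot pattern repeats as AAB (period 3), so there are 2 interleaved tracks.
Track A: 69, 83, 97, 111, 125, 139, 153, 167, 181, 195 (linear: a_n = 55 + 14·n).
Track B: -8, 16, -32, 64, -128 (geometric with ratio -2).
Position 16 → track A, term 11 = 209.
Position 17 → track A, term 12 = 223.

209, 223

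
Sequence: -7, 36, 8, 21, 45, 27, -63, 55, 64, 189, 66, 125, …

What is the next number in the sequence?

Split by position mod 3: positions 1, 4, 7, … form one track, and each other residue class forms its own.
Track A: -7, 21, -63, 189. Geometric, ×-3 each step.
Track B: 36, 45, 55, 66. The triangular numbers T_8, T_9, ….
Track C: 8, 27, 64, 125. Consecutive cubes n³ from n = 2.
The 13th slot belongs to track A; its 5th term is -567.

-567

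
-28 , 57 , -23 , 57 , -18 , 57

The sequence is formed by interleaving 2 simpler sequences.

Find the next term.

-13

Positions 1, 3, 5, … form one subsequence and positions 2, 4, 6, … form another.
Subsequence A: -28, -23, -18. Linear: a_n = -33 + 5·n.
Subsequence B: 57, 57, 57. Always 57.
The 7th slot belongs to subsequence A; its 4th term is -13.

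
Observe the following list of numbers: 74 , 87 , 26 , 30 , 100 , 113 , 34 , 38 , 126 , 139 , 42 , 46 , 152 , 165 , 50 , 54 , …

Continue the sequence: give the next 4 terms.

Reading positions in blocks of 4 reveals the pattern AABB — 2 tracks woven together.
Track A = 74, 87, 100, 113, 126, 139, 152, 165: adding 13 each time.
Track B = 26, 30, 34, 38, 42, 46, 50, 54: arithmetic, step +4.
Position 17 falls in track A as its term 9, giving 178.
Term 18 comes from track A (its 10th entry): 191.
Position 19 falls in track B as its term 9, giving 58.
The 20th slot belongs to track B; its 10th term is 62.

178, 191, 58, 62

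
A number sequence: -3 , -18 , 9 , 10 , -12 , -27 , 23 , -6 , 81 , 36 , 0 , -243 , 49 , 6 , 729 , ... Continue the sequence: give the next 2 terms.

62, 12

Split by position mod 3: positions 1, 4, 7, … form one track, and each other residue class forms its own.
Track A: -3, 10, 23, 36, 49 (arithmetic, step +13).
Track B: -18, -12, -6, 0, 6 (arithmetic, step +6).
Track C: 9, -27, 81, -243, 729 (geometric, ×-3 each step).
Term 16 comes from track A (its 6th entry): 62.
The 17th slot belongs to track B; its 6th term is 12.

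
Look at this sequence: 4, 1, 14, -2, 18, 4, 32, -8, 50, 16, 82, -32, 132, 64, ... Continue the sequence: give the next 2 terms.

214, -128

Odd-indexed and even-indexed terms follow separate rules.
Track A: 4, 14, 18, 32, 50, 82, 132 (each term equals the sum of the previous two).
Track B: 1, -2, 4, -8, 16, -32, 64 (a geometric progression (common ratio -2)).
Position 15 → track A, term 8 = 214.
Position 16 → track B, term 8 = -128.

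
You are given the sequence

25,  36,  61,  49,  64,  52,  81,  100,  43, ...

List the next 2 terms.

121, 144

Reading positions in blocks of 3 reveals the pattern AAB — 2 tracks woven together.
Subsequence A is 25, 36, 49, 64, 81, 100, which is consecutive squares n² from n = 5.
Subsequence B is 61, 52, 43, which is linear: a_n = 70 − 9·n.
Term 10 comes from subsequence A (its 7th entry): 121.
The 11th slot belongs to subsequence A; its 8th term is 144.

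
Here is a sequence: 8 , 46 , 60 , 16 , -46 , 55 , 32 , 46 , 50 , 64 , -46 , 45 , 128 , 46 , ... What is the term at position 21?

30

The terms cycle through 3 interleaved subsequences.
Stream A: 8, 16, 32, 64, 128 (powers of 2).
Stream B: 46, -46, 46, -46, 46 (alternating ±46).
Stream C: 60, 55, 50, 45 (arithmetic with common difference −5).
Term 21 comes from stream C (its 7th entry): 30.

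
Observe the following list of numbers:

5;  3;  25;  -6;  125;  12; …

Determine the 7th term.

Split by position mod 2 into 2 tracks.
Track A is 5, 25, 125, which is powers of 5.
Track B is 3, -6, 12, which is geometric, ×-2 each step.
Position 7 → track A, term 4 = 625.

625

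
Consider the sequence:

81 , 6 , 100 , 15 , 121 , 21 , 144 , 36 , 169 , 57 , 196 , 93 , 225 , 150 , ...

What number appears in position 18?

Taking every 2nd term gives 2 separate tracks.
Stream A: 81, 100, 121, 144, 169, 196, 225. The squares 9², 10², 11², ….
Stream B: 6, 15, 21, 36, 57, 93, 150. Fibonacci-style (each term is the sum of the two before it).
The 18th slot belongs to stream B; its 9th term is 393.

393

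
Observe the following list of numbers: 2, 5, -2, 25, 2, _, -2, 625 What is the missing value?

Odd-indexed and even-indexed terms follow separate rules.
Subsequence A: 2, -2, 2, -2. The oscillation 2·(−1)^(n+1).
Subsequence B: 5, 25, ?, 625. Powers 5^1, 5^2, 5^3, ….
Filling subsequence B at index 3 by its rule yields 125.

125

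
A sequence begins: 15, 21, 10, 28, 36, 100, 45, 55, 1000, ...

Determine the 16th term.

120

The slot pattern repeats as AAB (period 3), so there are 2 interleaved tracks.
Subsequence A = 15, 21, 28, 36, 45, 55: triangular numbers starting at T_5.
Subsequence B = 10, 100, 1000: powers 10^1, 10^2, 10^3, ….
The 16th slot belongs to subsequence A; its 11th term is 120.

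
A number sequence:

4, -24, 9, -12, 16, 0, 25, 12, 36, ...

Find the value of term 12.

36

Split by position mod 2 into 2 tracks.
Track A: 4, 9, 16, 25, 36 (perfect squares starting at 2²).
Track B: -24, -12, 0, 12 (arithmetic with common difference +12).
Term 12 comes from track B (its 6th entry): 36.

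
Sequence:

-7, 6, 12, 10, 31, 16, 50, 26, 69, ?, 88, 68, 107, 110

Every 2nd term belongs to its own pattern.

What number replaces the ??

Taking every 2nd term gives 2 separate tracks.
Stream A is -7, 12, 31, 50, 69, 88, 107, which is arithmetic, step +19.
Stream B is 6, 10, 16, 26, ?, 68, 110, which is a Fibonacci-like recurrence a_n = a_{n-1} + a_{n-2}.
Stream B's pattern makes the blank 42.

42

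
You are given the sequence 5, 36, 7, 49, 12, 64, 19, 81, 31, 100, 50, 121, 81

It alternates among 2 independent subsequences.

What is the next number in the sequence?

Odd-indexed and even-indexed terms follow separate rules.
Stream A: 5, 7, 12, 19, 31, 50, 81 (each term equals the sum of the previous two).
Stream B: 36, 49, 64, 81, 100, 121 (the squares 6², 7², 8², …).
Term 14 comes from stream B (its 7th entry): 144.

144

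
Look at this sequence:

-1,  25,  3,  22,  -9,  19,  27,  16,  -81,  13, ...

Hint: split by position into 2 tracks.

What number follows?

243

Split by position mod 2 into 2 tracks.
Stream A: -1, 3, -9, 27, -81 — geometric with ratio -3.
Stream B: 25, 22, 19, 16, 13 — linear: a_n = 28 − 3·n.
The 11th slot belongs to stream A; its 6th term is 243.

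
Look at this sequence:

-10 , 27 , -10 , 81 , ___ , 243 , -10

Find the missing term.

Positions 1, 3, 5, … form one subsequence and positions 2, 4, 6, … form another.
Stream A is -10, -10, ?, -10, which is always -10.
Stream B is 27, 81, 243, which is powers of 3.
Stream A's pattern makes the blank -10.

-10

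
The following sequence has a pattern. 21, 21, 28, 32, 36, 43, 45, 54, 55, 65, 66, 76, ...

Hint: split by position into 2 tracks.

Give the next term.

78

Taking every 2nd term gives 2 separate tracks.
Subsequence A is 21, 28, 36, 45, 55, 66, which is triangular numbers starting at T_6.
Subsequence B is 21, 32, 43, 54, 65, 76, which is arithmetic with common difference +11.
Position 13 falls in subsequence A as its term 7, giving 78.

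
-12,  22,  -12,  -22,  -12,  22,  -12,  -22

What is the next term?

Taking every 2nd term gives 2 separate tracks.
Track A: -12, -12, -12, -12. Constant -12.
Track B: 22, -22, 22, -22. Alternating ±22.
Position 9 falls in track A as its term 5, giving -12.

-12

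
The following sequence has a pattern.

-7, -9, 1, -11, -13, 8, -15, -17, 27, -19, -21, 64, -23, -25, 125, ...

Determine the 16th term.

Reading positions in blocks of 3 reveals the pattern AAB — 2 tracks woven together.
Track A is -7, -9, -11, -13, -15, -17, -19, -21, -23, -25, which is arithmetic, step −2.
Track B is 1, 8, 27, 64, 125, which is consecutive cubes n³ from n = 1.
Position 16 falls in track A as its term 11, giving -27.

-27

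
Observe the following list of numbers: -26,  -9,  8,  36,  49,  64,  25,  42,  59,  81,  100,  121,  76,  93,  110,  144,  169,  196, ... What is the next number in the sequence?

127

Reading positions in blocks of 6 reveals the pattern AAABBB — 2 tracks woven together.
Stream A: -26, -9, 8, 25, 42, 59, 76, 93, 110. Arithmetic, step +17.
Stream B: 36, 49, 64, 81, 100, 121, 144, 169, 196. Consecutive squares n² from n = 6.
Position 19 falls in stream A as its term 10, giving 127.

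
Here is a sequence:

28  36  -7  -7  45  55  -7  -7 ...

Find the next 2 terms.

Reading positions in blocks of 4 reveals the pattern AABB — 2 tracks woven together.
Track A: 28, 36, 45, 55 — triangular numbers n(n+1)/2 for n = 7, 8, ….
Track B: -7, -7, -7, -7 — the constant sequence -7.
Position 9 falls in track A as its term 5, giving 66.
Term 10 comes from track A (its 6th entry): 78.

66, 78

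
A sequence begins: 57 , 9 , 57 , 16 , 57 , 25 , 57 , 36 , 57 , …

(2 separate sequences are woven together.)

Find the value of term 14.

81

Split by position mod 2 into 2 tracks.
Track A = 57, 57, 57, 57, 57: the constant sequence 57.
Track B = 9, 16, 25, 36: the squares 3², 4², 5², ….
Position 14 falls in track B as its term 7, giving 81.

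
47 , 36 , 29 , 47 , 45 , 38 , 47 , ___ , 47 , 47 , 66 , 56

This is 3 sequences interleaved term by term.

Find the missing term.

Read the sequence 3 terms at a time; column i is its own pattern.
Stream A: 47, 47, 47, 47 — always 47.
Stream B: 36, 45, ?, 66 — the triangular numbers T_8, T_9, ….
Stream C: 29, 38, 47, 56 — arithmetic, step +9.
Filling stream B at index 3 by its rule yields 55.

55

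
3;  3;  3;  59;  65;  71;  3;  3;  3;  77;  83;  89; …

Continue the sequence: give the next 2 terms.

3, 3

Reading positions in blocks of 6 reveals the pattern AAABBB — 2 tracks woven together.
Track A: 3, 3, 3, 3, 3, 3 (the constant sequence 3).
Track B: 59, 65, 71, 77, 83, 89 (adding 6 each time).
Term 13 comes from track A (its 7th entry): 3.
Position 14 → track A, term 8 = 3.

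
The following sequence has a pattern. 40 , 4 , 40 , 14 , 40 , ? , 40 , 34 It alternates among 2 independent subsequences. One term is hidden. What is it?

Positions 1, 3, 5, … form one subsequence and positions 2, 4, 6, … form another.
Subsequence A: 40, 40, 40, 40 — the constant sequence 40.
Subsequence B: 4, 14, ?, 34 — adding 10 each time.
Subsequence B's pattern makes the blank 24.

24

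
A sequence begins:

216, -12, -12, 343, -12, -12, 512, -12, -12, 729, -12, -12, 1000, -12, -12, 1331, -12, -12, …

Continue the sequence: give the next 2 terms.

1728, -12

The slot pattern repeats as ABB (period 3), so there are 2 interleaved tracks.
Stream A is 216, 343, 512, 729, 1000, 1331, which is the cubes 6³, 7³, 8³, ….
Stream B is -12, -12, -12, -12, -12, -12, -12, -12, -12, -12, -12, -12, which is constant -12.
Position 19 falls in stream A as its term 7, giving 1728.
Position 20 falls in stream B as its term 13, giving -12.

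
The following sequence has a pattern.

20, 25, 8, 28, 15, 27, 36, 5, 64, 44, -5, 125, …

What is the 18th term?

343

The terms cycle through 3 interleaved subsequences.
Stream A: 20, 28, 36, 44 (arithmetic, step +8).
Stream B: 25, 15, 5, -5 (subtracting 10 each time).
Stream C: 8, 27, 64, 125 (the cubes 2³, 3³, 4³, …).
The 18th slot belongs to stream C; its 6th term is 343.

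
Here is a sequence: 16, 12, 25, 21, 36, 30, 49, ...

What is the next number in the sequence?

39

Split by position mod 2 into 2 tracks.
Subsequence A: 16, 25, 36, 49 — perfect squares starting at 4².
Subsequence B: 12, 21, 30 — arithmetic, step +9.
Position 8 → subsequence B, term 4 = 39.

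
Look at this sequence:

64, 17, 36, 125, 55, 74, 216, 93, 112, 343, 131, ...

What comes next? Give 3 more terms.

150, 512, 169

Positions follow the repeating pattern ABB; grouping by letter gives 2 tracks.
Track A: 64, 125, 216, 343 — consecutive cubes n³ from n = 4.
Track B: 17, 36, 55, 74, 93, 112, 131 — arithmetic, step +19.
Position 12 falls in track B as its term 8, giving 150.
Term 13 comes from track A (its 5th entry): 512.
Position 14 → track B, term 9 = 169.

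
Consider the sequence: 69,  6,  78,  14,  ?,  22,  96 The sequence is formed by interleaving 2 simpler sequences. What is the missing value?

The terms cycle through 2 interleaved subsequences.
Track A = 69, 78, ?, 96: arithmetic, step +9.
Track B = 6, 14, 22: arithmetic with common difference +8.
Track A's pattern makes the blank 87.

87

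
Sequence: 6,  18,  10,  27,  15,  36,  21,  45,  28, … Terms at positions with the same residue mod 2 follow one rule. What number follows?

54

Taking every 2nd term gives 2 separate tracks.
Track A: 6, 10, 15, 21, 28. Triangular numbers n(n+1)/2 for n = 3, 4, ….
Track B: 18, 27, 36, 45. Arithmetic with common difference +9.
Position 10 → track B, term 5 = 54.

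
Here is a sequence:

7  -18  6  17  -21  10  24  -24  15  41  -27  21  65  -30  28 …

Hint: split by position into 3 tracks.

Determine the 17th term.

Split by position mod 3 into 3 tracks.
Track A: 7, 17, 24, 41, 65 — Fibonacci-style (each term is the sum of the two before it).
Track B: -18, -21, -24, -27, -30 — subtracting 3 each time.
Track C: 6, 10, 15, 21, 28 — the triangular numbers T_3, T_4, ….
Position 17 → track B, term 6 = -33.

-33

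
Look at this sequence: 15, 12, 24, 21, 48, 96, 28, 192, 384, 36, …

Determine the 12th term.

Positions follow the repeating pattern ABB; grouping by letter gives 2 tracks.
Stream A = 15, 21, 28, 36: triangular numbers n(n+1)/2 for n = 5, 6, ….
Stream B = 12, 24, 48, 96, 192, 384: multiplying by 2 each time.
Term 12 comes from stream B (its 8th entry): 1536.

1536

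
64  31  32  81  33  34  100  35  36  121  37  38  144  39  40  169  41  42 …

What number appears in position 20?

43

Positions follow the repeating pattern ABB; grouping by letter gives 2 tracks.
Subsequence A: 64, 81, 100, 121, 144, 169 (consecutive squares n² from n = 8).
Subsequence B: 31, 32, 33, 34, 35, 36, 37, 38, 39, 40, 41, 42 (arithmetic with common difference +1).
Term 20 comes from subsequence B (its 13th entry): 43.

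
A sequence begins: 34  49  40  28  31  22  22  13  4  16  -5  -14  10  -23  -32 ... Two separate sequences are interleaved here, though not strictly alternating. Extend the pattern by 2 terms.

The slot pattern repeats as ABB (period 3), so there are 2 interleaved tracks.
Stream A = 34, 28, 22, 16, 10: arithmetic with common difference −6.
Stream B = 49, 40, 31, 22, 13, 4, -5, -14, -23, -32: linear: a_n = 58 − 9·n.
Term 16 comes from stream A (its 6th entry): 4.
Position 17 falls in stream B as its term 11, giving -41.

4, -41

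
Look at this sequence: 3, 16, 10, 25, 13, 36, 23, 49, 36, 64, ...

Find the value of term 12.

81

Positions 1, 3, 5, … form one subsequence and positions 2, 4, 6, … form another.
Stream A = 3, 10, 13, 23, 36: each term equals the sum of the previous two.
Stream B = 16, 25, 36, 49, 64: perfect squares starting at 4².
The 12th slot belongs to stream B; its 6th term is 81.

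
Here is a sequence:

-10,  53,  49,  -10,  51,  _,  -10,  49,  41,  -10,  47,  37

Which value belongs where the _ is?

45

Split by position mod 3: positions 1, 4, 7, … form one track, and each other residue class forms its own.
Track A: -10, -10, -10, -10. Always -10.
Track B: 53, 51, 49, 47. Linear: a_n = 55 − 2·n.
Track C: 49, ?, 41, 37. Arithmetic, step −4.
So the missing entry in track C is 45.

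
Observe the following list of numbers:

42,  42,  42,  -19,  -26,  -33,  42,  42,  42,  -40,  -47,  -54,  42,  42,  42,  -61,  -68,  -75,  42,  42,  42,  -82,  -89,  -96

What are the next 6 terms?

Positions follow the repeating pattern AAABBB; grouping by letter gives 2 tracks.
Stream A: 42, 42, 42, 42, 42, 42, 42, 42, 42, 42, 42, 42 — the constant sequence 42.
Stream B: -19, -26, -33, -40, -47, -54, -61, -68, -75, -82, -89, -96 — subtracting 7 each time.
Term 25 comes from stream A (its 13th entry): 42.
Position 26 → stream A, term 14 = 42.
Position 27 falls in stream A as its term 15, giving 42.
Position 28 falls in stream B as its term 13, giving -103.
The 29th slot belongs to stream B; its 14th term is -110.
The 30th slot belongs to stream B; its 15th term is -117.

42, 42, 42, -103, -110, -117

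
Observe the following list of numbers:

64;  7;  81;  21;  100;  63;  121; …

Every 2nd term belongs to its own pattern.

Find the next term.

189

Odd-indexed and even-indexed terms follow separate rules.
Track A: 64, 81, 100, 121 (the squares 8², 9², 10², …).
Track B: 7, 21, 63 (geometric, ×3 each step).
The 8th slot belongs to track B; its 4th term is 189.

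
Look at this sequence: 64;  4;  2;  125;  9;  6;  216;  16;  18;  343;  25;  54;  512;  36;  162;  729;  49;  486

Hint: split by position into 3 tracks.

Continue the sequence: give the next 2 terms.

1000, 64

Taking every 3rd term gives 3 separate tracks.
Track A: 64, 125, 216, 343, 512, 729 — consecutive cubes n³ from n = 4.
Track B: 4, 9, 16, 25, 36, 49 — perfect squares starting at 2².
Track C: 2, 6, 18, 54, 162, 486 — multiplying by 3 each time.
The 19th slot belongs to track A; its 7th term is 1000.
The 20th slot belongs to track B; its 7th term is 64.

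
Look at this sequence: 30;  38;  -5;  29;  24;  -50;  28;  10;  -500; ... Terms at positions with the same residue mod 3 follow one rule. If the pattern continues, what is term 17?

-32

Split by position mod 3 into 3 tracks.
Subsequence A = 30, 29, 28: arithmetic with common difference −1.
Subsequence B = 38, 24, 10: subtracting 14 each time.
Subsequence C = -5, -50, -500: geometric with ratio 10.
Position 17 → subsequence B, term 6 = -32.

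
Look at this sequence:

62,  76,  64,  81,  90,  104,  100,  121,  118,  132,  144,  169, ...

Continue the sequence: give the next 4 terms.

Reading positions in blocks of 4 reveals the pattern AABB — 2 tracks woven together.
Track A: 62, 76, 90, 104, 118, 132 — linear: a_n = 48 + 14·n.
Track B: 64, 81, 100, 121, 144, 169 — the squares 8², 9², 10², ….
The 13th slot belongs to track A; its 7th term is 146.
The 14th slot belongs to track A; its 8th term is 160.
Term 15 comes from track B (its 7th entry): 196.
Term 16 comes from track B (its 8th entry): 225.

146, 160, 196, 225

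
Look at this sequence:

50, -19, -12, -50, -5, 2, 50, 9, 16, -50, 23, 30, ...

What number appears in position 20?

Positions follow the repeating pattern ABB; grouping by letter gives 2 tracks.
Track A = 50, -50, 50, -50: oscillating between 50 and -50.
Track B = -19, -12, -5, 2, 9, 16, 23, 30: arithmetic with common difference +7.
Position 20 → track B, term 13 = 65.

65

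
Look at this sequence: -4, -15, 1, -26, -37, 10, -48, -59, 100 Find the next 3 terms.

The slot pattern repeats as AAB (period 3), so there are 2 interleaved tracks.
Track A: -4, -15, -26, -37, -48, -59 (subtracting 11 each time).
Track B: 1, 10, 100 (powers 10^0, 10^1, 10^2, …).
The 10th slot belongs to track A; its 7th term is -70.
The 11th slot belongs to track A; its 8th term is -81.
Position 12 falls in track B as its term 4, giving 1000.

-70, -81, 1000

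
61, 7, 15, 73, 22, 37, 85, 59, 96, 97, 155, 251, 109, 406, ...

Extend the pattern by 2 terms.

Positions follow the repeating pattern ABB; grouping by letter gives 2 tracks.
Track A: 61, 73, 85, 97, 109 (linear: a_n = 49 + 12·n).
Track B: 7, 15, 22, 37, 59, 96, 155, 251, 406 (each term equals the sum of the previous two).
The 15th slot belongs to track B; its 10th term is 657.
Term 16 comes from track A (its 6th entry): 121.

657, 121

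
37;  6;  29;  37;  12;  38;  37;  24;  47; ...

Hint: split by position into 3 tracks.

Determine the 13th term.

37

Read the sequence 3 terms at a time; column i is its own pattern.
Stream A: 37, 37, 37. The constant sequence 37.
Stream B: 6, 12, 24. Geometric with ratio 2.
Stream C: 29, 38, 47. Linear: a_n = 20 + 9·n.
Term 13 comes from stream A (its 5th entry): 37.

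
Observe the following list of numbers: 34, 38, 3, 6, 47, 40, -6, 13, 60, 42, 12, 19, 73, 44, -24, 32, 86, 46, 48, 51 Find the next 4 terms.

Taking every 4th term gives 4 separate tracks.
Subsequence A: 34, 47, 60, 73, 86 — linear: a_n = 21 + 13·n.
Subsequence B: 38, 40, 42, 44, 46 — adding 2 each time.
Subsequence C: 3, -6, 12, -24, 48 — geometric with ratio -2.
Subsequence D: 6, 13, 19, 32, 51 — Fibonacci-style (each term is the sum of the two before it).
The 21st slot belongs to subsequence A; its 6th term is 99.
Position 22 falls in subsequence B as its term 6, giving 48.
Position 23 → subsequence C, term 6 = -96.
Term 24 comes from subsequence D (its 6th entry): 83.

99, 48, -96, 83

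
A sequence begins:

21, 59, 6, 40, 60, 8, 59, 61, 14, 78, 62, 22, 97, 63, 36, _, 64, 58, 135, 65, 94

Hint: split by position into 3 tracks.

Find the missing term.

Split by position mod 3: positions 1, 4, 7, … form one track, and each other residue class forms its own.
Track A: 21, 40, 59, 78, 97, ?, 135. Linear: a_n = 2 + 19·n.
Track B: 59, 60, 61, 62, 63, 64, 65. Adding 1 each time.
Track C: 6, 8, 14, 22, 36, 58, 94. Fibonacci-style (each term is the sum of the two before it).
So the missing entry in track A is 116.

116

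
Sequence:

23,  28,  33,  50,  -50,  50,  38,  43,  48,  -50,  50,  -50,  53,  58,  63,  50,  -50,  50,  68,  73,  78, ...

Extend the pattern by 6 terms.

Positions follow the repeating pattern AAABBB; grouping by letter gives 2 tracks.
Track A: 23, 28, 33, 38, 43, 48, 53, 58, 63, 68, 73, 78. Adding 5 each time.
Track B: 50, -50, 50, -50, 50, -50, 50, -50, 50. The oscillation 50·(−1)^(n+1).
Term 22 comes from track B (its 10th entry): -50.
The 23rd slot belongs to track B; its 11th term is 50.
Term 24 comes from track B (its 12th entry): -50.
Position 25 falls in track A as its term 13, giving 83.
Position 26 falls in track A as its term 14, giving 88.
Position 27 → track A, term 15 = 93.

-50, 50, -50, 83, 88, 93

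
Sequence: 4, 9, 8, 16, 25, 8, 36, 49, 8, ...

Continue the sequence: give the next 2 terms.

Reading positions in blocks of 3 reveals the pattern AAB — 2 tracks woven together.
Subsequence A is 4, 9, 16, 25, 36, 49, which is the squares 2², 3², 4², ….
Subsequence B is 8, 8, 8, which is constant 8.
The 10th slot belongs to subsequence A; its 7th term is 64.
Position 11 falls in subsequence A as its term 8, giving 81.

64, 81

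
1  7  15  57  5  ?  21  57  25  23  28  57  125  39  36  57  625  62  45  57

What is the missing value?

Split by position mod 4: positions 1, 5, 9, … form one track, and each other residue class forms its own.
Track A is 1, 5, 25, 125, 625, which is powers of 5.
Track B is 7, ?, 23, 39, 62, which is each term equals the sum of the previous two.
Track C is 15, 21, 28, 36, 45, which is triangular numbers n(n+1)/2 for n = 5, 6, ….
Track D is 57, 57, 57, 57, 57, which is the constant sequence 57.
Track B's pattern makes the blank 16.

16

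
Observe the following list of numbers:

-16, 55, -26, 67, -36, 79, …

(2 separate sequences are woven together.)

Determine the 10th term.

103

The terms cycle through 2 interleaved subsequences.
Track A: -16, -26, -36. Arithmetic with common difference −10.
Track B: 55, 67, 79. Linear: a_n = 43 + 12·n.
The 10th slot belongs to track B; its 5th term is 103.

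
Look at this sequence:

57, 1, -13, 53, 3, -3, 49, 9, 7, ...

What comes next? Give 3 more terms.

Split by position mod 3 into 3 tracks.
Subsequence A: 57, 53, 49. Arithmetic, step −4.
Subsequence B: 1, 3, 9. Successive powers of 3.
Subsequence C: -13, -3, 7. Arithmetic, step +10.
Position 10 falls in subsequence A as its term 4, giving 45.
The 11th slot belongs to subsequence B; its 4th term is 27.
Position 12 → subsequence C, term 4 = 17.

45, 27, 17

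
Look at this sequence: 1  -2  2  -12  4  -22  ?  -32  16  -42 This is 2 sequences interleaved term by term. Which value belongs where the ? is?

8

Odd-indexed and even-indexed terms follow separate rules.
Subsequence A: 1, 2, 4, ?, 16. Successive powers of 2.
Subsequence B: -2, -12, -22, -32, -42. Arithmetic with common difference −10.
Subsequence A's pattern makes the blank 8.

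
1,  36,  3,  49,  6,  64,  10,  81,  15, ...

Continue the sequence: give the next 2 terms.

100, 21

The terms cycle through 2 interleaved subsequences.
Track A: 1, 3, 6, 10, 15. Triangular numbers starting at T_1.
Track B: 36, 49, 64, 81. Consecutive squares n² from n = 6.
The 10th slot belongs to track B; its 5th term is 100.
Position 11 → track A, term 6 = 21.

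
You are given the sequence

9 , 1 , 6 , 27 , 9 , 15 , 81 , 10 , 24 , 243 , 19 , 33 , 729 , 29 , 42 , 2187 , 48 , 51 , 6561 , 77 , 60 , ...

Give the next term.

Read the sequence 3 terms at a time; column i is its own pattern.
Track A = 9, 27, 81, 243, 729, 2187, 6561: geometric with ratio 3.
Track B = 1, 9, 10, 19, 29, 48, 77: each term equals the sum of the previous two.
Track C = 6, 15, 24, 33, 42, 51, 60: linear: a_n = -3 + 9·n.
Term 22 comes from track A (its 8th entry): 19683.

19683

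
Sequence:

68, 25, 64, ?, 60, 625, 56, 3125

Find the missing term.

125

Split by position mod 2 into 2 tracks.
Subsequence A: 68, 64, 60, 56. Arithmetic with common difference −4.
Subsequence B: 25, ?, 625, 3125. Powers of 5.
The gap is subsequence B's term 2; the rule gives 125.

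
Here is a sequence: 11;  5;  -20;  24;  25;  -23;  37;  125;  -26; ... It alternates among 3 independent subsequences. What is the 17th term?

Taking every 3rd term gives 3 separate tracks.
Subsequence A = 11, 24, 37: linear: a_n = -2 + 13·n.
Subsequence B = 5, 25, 125: a geometric progression (common ratio 5).
Subsequence C = -20, -23, -26: subtracting 3 each time.
Position 17 falls in subsequence B as its term 6, giving 15625.

15625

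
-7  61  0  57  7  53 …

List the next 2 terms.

Positions 1, 3, 5, … form one subsequence and positions 2, 4, 6, … form another.
Subsequence A: -7, 0, 7 — linear: a_n = -14 + 7·n.
Subsequence B: 61, 57, 53 — arithmetic, step −4.
Position 7 falls in subsequence A as its term 4, giving 14.
The 8th slot belongs to subsequence B; its 4th term is 49.

14, 49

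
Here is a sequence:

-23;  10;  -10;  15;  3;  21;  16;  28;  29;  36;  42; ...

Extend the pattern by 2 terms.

45, 55

The terms cycle through 2 interleaved subsequences.
Track A is -23, -10, 3, 16, 29, 42, which is arithmetic with common difference +13.
Track B is 10, 15, 21, 28, 36, which is the triangular numbers T_4, T_5, ….
Position 12 falls in track B as its term 6, giving 45.
Term 13 comes from track A (its 7th entry): 55.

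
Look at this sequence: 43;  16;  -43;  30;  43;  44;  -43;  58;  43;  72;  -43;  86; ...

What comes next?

Taking every 2nd term gives 2 separate tracks.
Track A: 43, -43, 43, -43, 43, -43. Oscillating between 43 and -43.
Track B: 16, 30, 44, 58, 72, 86. Arithmetic with common difference +14.
The 13th slot belongs to track A; its 7th term is 43.

43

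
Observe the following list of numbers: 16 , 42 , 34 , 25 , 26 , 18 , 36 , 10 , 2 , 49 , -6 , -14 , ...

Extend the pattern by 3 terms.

64, -22, -30

The slot pattern repeats as ABB (period 3), so there are 2 interleaved tracks.
Stream A is 16, 25, 36, 49, which is perfect squares starting at 4².
Stream B is 42, 34, 26, 18, 10, 2, -6, -14, which is arithmetic with common difference −8.
The 13th slot belongs to stream A; its 5th term is 64.
The 14th slot belongs to stream B; its 9th term is -22.
Position 15 falls in stream B as its term 10, giving -30.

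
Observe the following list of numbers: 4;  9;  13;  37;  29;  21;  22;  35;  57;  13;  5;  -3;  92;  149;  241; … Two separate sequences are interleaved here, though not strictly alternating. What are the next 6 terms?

-11, -19, -27, 390, 631, 1021

The slot pattern repeats as AAABBB (period 6), so there are 2 interleaved tracks.
Track A = 4, 9, 13, 22, 35, 57, 92, 149, 241: Fibonacci-style (each term is the sum of the two before it).
Track B = 37, 29, 21, 13, 5, -3: linear: a_n = 45 − 8·n.
Position 16 → track B, term 7 = -11.
The 17th slot belongs to track B; its 8th term is -19.
The 18th slot belongs to track B; its 9th term is -27.
The 19th slot belongs to track A; its 10th term is 390.
Term 20 comes from track A (its 11th entry): 631.
Position 21 falls in track A as its term 12, giving 1021.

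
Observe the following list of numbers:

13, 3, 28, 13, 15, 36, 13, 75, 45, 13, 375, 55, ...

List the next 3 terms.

13, 1875, 66

Taking every 3rd term gives 3 separate tracks.
Stream A: 13, 13, 13, 13 — the constant sequence 13.
Stream B: 3, 15, 75, 375 — geometric with ratio 5.
Stream C: 28, 36, 45, 55 — the triangular numbers T_7, T_8, ….
The 13th slot belongs to stream A; its 5th term is 13.
The 14th slot belongs to stream B; its 5th term is 1875.
Term 15 comes from stream C (its 5th entry): 66.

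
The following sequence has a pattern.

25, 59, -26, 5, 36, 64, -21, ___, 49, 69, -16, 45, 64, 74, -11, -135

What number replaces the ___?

-15

Split by position mod 4 into 4 tracks.
Subsequence A: 25, 36, 49, 64. Perfect squares starting at 5².
Subsequence B: 59, 64, 69, 74. Linear: a_n = 54 + 5·n.
Subsequence C: -26, -21, -16, -11. Arithmetic, step +5.
Subsequence D: 5, ?, 45, -135. Geometric, ×-3 each step.
Filling subsequence D at index 2 by its rule yields -15.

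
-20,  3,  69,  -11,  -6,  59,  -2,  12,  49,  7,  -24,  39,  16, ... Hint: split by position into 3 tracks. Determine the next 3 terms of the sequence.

48, 29, 25

Read the sequence 3 terms at a time; column i is its own pattern.
Subsequence A is -20, -11, -2, 7, 16, which is arithmetic, step +9.
Subsequence B is 3, -6, 12, -24, which is geometric with ratio -2.
Subsequence C is 69, 59, 49, 39, which is linear: a_n = 79 − 10·n.
The 14th slot belongs to subsequence B; its 5th term is 48.
Term 15 comes from subsequence C (its 5th entry): 29.
Term 16 comes from subsequence A (its 6th entry): 25.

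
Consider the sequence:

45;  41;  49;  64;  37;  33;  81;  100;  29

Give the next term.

The slot pattern repeats as AABB (period 4), so there are 2 interleaved tracks.
Track A is 45, 41, 37, 33, 29, which is arithmetic with common difference −4.
Track B is 49, 64, 81, 100, which is the squares 7², 8², 9², ….
Position 10 falls in track A as its term 6, giving 25.

25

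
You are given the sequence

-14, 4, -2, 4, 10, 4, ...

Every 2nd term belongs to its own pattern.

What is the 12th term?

4

Odd-indexed and even-indexed terms follow separate rules.
Stream A: -14, -2, 10 — adding 12 each time.
Stream B: 4, 4, 4 — always 4.
Position 12 falls in stream B as its term 6, giving 4.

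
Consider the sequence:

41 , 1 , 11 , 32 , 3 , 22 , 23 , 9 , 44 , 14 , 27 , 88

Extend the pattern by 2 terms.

5, 81

Split by position mod 3: positions 1, 4, 7, … form one track, and each other residue class forms its own.
Subsequence A: 41, 32, 23, 14 — linear: a_n = 50 − 9·n.
Subsequence B: 1, 3, 9, 27 — successive powers of 3.
Subsequence C: 11, 22, 44, 88 — geometric with ratio 2.
The 13th slot belongs to subsequence A; its 5th term is 5.
Term 14 comes from subsequence B (its 5th entry): 81.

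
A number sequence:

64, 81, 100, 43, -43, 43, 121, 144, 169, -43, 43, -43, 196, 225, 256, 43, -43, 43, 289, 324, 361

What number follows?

-43

The slot pattern repeats as AAABBB (period 6), so there are 2 interleaved tracks.
Stream A = 64, 81, 100, 121, 144, 169, 196, 225, 256, 289, 324, 361: consecutive squares n² from n = 8.
Stream B = 43, -43, 43, -43, 43, -43, 43, -43, 43: alternating ±43.
Position 22 → stream B, term 10 = -43.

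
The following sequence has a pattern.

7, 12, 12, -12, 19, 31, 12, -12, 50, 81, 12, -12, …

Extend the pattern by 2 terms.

The slot pattern repeats as AABB (period 4), so there are 2 interleaved tracks.
Stream A: 7, 12, 19, 31, 50, 81 (each term equals the sum of the previous two).
Stream B: 12, -12, 12, -12, 12, -12 (the oscillation 12·(−1)^(n+1)).
Position 13 → stream A, term 7 = 131.
The 14th slot belongs to stream A; its 8th term is 212.

131, 212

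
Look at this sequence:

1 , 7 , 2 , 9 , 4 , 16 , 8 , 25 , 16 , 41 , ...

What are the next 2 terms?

Odd-indexed and even-indexed terms follow separate rules.
Track A: 1, 2, 4, 8, 16. Successive powers of 2.
Track B: 7, 9, 16, 25, 41. Each term equals the sum of the previous two.
The 11th slot belongs to track A; its 6th term is 32.
The 12th slot belongs to track B; its 6th term is 66.

32, 66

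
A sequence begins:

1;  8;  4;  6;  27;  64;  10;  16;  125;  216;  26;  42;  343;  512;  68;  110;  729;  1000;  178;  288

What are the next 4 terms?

1331, 1728, 466, 754

The slot pattern repeats as AABB (period 4), so there are 2 interleaved tracks.
Stream A: 1, 8, 27, 64, 125, 216, 343, 512, 729, 1000. Perfect cubes starting at 1³.
Stream B: 4, 6, 10, 16, 26, 42, 68, 110, 178, 288. Fibonacci-style (each term is the sum of the two before it).
Position 21 → stream A, term 11 = 1331.
Position 22 → stream A, term 12 = 1728.
Position 23 → stream B, term 11 = 466.
The 24th slot belongs to stream B; its 12th term is 754.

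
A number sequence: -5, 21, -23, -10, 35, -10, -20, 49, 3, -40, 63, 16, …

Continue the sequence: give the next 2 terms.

-80, 77

Read the sequence 3 terms at a time; column i is its own pattern.
Stream A: -5, -10, -20, -40. Geometric with ratio 2.
Stream B: 21, 35, 49, 63. Arithmetic, step +14.
Stream C: -23, -10, 3, 16. Linear: a_n = -36 + 13·n.
The 13th slot belongs to stream A; its 5th term is -80.
Term 14 comes from stream B (its 5th entry): 77.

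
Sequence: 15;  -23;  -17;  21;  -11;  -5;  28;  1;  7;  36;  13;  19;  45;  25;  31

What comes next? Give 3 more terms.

55, 37, 43

The slot pattern repeats as ABB (period 3), so there are 2 interleaved tracks.
Track A is 15, 21, 28, 36, 45, which is triangular numbers n(n+1)/2 for n = 5, 6, ….
Track B is -23, -17, -11, -5, 1, 7, 13, 19, 25, 31, which is linear: a_n = -29 + 6·n.
The 16th slot belongs to track A; its 6th term is 55.
Position 17 falls in track B as its term 11, giving 37.
The 18th slot belongs to track B; its 12th term is 43.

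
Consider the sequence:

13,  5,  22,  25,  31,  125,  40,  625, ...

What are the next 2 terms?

49, 3125

Positions 1, 3, 5, … form one subsequence and positions 2, 4, 6, … form another.
Track A: 13, 22, 31, 40 (adding 9 each time).
Track B: 5, 25, 125, 625 (geometric with ratio 5).
The 9th slot belongs to track A; its 5th term is 49.
Position 10 falls in track B as its term 5, giving 3125.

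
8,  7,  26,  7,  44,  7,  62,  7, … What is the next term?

80

Odd-indexed and even-indexed terms follow separate rules.
Track A: 8, 26, 44, 62 (arithmetic, step +18).
Track B: 7, 7, 7, 7 (the constant sequence 7).
Position 9 → track A, term 5 = 80.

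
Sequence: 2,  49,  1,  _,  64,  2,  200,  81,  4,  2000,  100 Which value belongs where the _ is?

20

Split by position mod 3 into 3 tracks.
Stream A: 2, ?, 200, 2000 — a geometric progression (common ratio 10).
Stream B: 49, 64, 81, 100 — perfect squares starting at 7².
Stream C: 1, 2, 4 — powers 2^0, 2^1, 2^2, ….
So the missing entry in stream A is 20.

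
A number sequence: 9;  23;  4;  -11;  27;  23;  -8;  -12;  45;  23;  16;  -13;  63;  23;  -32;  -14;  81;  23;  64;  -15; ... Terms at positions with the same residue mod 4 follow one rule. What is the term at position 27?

256

Split by position mod 4: positions 1, 5, 9, … form one track, and each other residue class forms its own.
Track A: 9, 27, 45, 63, 81 — arithmetic, step +18.
Track B: 23, 23, 23, 23, 23 — constant 23.
Track C: 4, -8, 16, -32, 64 — geometric with ratio -2.
Track D: -11, -12, -13, -14, -15 — linear: a_n = -10 − n.
Position 27 falls in track C as its term 7, giving 256.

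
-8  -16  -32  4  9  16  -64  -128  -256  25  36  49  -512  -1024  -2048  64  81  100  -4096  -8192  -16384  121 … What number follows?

The slot pattern repeats as AAABBB (period 6), so there are 2 interleaved tracks.
Track A: -8, -16, -32, -64, -128, -256, -512, -1024, -2048, -4096, -8192, -16384 (a geometric progression (common ratio 2)).
Track B: 4, 9, 16, 25, 36, 49, 64, 81, 100, 121 (the squares 2², 3², 4², …).
Position 23 falls in track B as its term 11, giving 144.

144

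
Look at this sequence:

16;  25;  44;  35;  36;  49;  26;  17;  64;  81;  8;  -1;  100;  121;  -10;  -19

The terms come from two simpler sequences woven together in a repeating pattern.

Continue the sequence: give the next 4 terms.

The slot pattern repeats as AABB (period 4), so there are 2 interleaved tracks.
Track A = 16, 25, 36, 49, 64, 81, 100, 121: consecutive squares n² from n = 4.
Track B = 44, 35, 26, 17, 8, -1, -10, -19: linear: a_n = 53 − 9·n.
Position 17 falls in track A as its term 9, giving 144.
Position 18 falls in track A as its term 10, giving 169.
Position 19 → track B, term 9 = -28.
Position 20 → track B, term 10 = -37.

144, 169, -28, -37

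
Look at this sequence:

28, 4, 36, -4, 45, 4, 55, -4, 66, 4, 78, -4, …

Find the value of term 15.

105

Taking every 2nd term gives 2 separate tracks.
Track A: 28, 36, 45, 55, 66, 78. Triangular numbers n(n+1)/2 for n = 7, 8, ….
Track B: 4, -4, 4, -4, 4, -4. The oscillation 4·(−1)^(n+1).
Position 15 → track A, term 8 = 105.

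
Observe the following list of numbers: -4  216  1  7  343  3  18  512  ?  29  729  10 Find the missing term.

Split by position mod 3: positions 1, 4, 7, … form one track, and each other residue class forms its own.
Track A: -4, 7, 18, 29. Arithmetic with common difference +11.
Track B: 216, 343, 512, 729. Consecutive cubes n³ from n = 6.
Track C: 1, 3, ?, 10. Triangular numbers starting at T_1.
So the missing entry in track C is 6.

6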